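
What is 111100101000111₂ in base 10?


Positional values:
Bit 0: 1 × 2^0 = 1
Bit 1: 1 × 2^1 = 2
Bit 2: 1 × 2^2 = 4
Bit 6: 1 × 2^6 = 64
Bit 8: 1 × 2^8 = 256
Bit 11: 1 × 2^11 = 2048
Bit 12: 1 × 2^12 = 4096
Bit 13: 1 × 2^13 = 8192
Bit 14: 1 × 2^14 = 16384
Sum = 1 + 2 + 4 + 64 + 256 + 2048 + 4096 + 8192 + 16384
= 31047


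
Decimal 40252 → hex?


Divide by 16 repeatedly:
40252 ÷ 16 = 2515 remainder 12 (C)
2515 ÷ 16 = 157 remainder 3 (3)
157 ÷ 16 = 9 remainder 13 (D)
9 ÷ 16 = 0 remainder 9 (9)
Reading remainders bottom-up:
= 0x9D3C


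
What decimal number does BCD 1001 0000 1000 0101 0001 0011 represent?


Each 4-bit group → digit:
  1001 → 9
  0000 → 0
  1000 → 8
  0101 → 5
  0001 → 1
  0011 → 3
= 908513


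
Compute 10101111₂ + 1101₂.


Align and add column by column (LSB to MSB, carry propagating):
  010101111
+ 000001101
  ---------
  col 0: 1 + 1 + 0 (carry in) = 2 → bit 0, carry out 1
  col 1: 1 + 0 + 1 (carry in) = 2 → bit 0, carry out 1
  col 2: 1 + 1 + 1 (carry in) = 3 → bit 1, carry out 1
  col 3: 1 + 1 + 1 (carry in) = 3 → bit 1, carry out 1
  col 4: 0 + 0 + 1 (carry in) = 1 → bit 1, carry out 0
  col 5: 1 + 0 + 0 (carry in) = 1 → bit 1, carry out 0
  col 6: 0 + 0 + 0 (carry in) = 0 → bit 0, carry out 0
  col 7: 1 + 0 + 0 (carry in) = 1 → bit 1, carry out 0
  col 8: 0 + 0 + 0 (carry in) = 0 → bit 0, carry out 0
Reading bits MSB→LSB: 010111100
Strip leading zeros: 10111100
= 10111100


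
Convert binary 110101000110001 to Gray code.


Binary: 110101000110001
Gray code: G = B XOR (B >> 1)
B >> 1 = 011010100011000
110101000110001 XOR 011010100011000:
  1 XOR 0 = 1
  1 XOR 1 = 0
  0 XOR 1 = 1
  1 XOR 0 = 1
  0 XOR 1 = 1
  1 XOR 0 = 1
  0 XOR 1 = 1
  0 XOR 0 = 0
  0 XOR 0 = 0
  1 XOR 0 = 1
  1 XOR 1 = 0
  0 XOR 1 = 1
  0 XOR 0 = 0
  0 XOR 0 = 0
  1 XOR 0 = 1
= 101111100101001


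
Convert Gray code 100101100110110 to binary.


Gray code: 100101100110110
MSB stays the same: 1
Each subsequent bit = prev_binary XOR current_gray:
  B[1] = 1 XOR 0 = 1
  B[2] = 1 XOR 0 = 1
  B[3] = 1 XOR 1 = 0
  B[4] = 0 XOR 0 = 0
  B[5] = 0 XOR 1 = 1
  B[6] = 1 XOR 1 = 0
  B[7] = 0 XOR 0 = 0
  B[8] = 0 XOR 0 = 0
  B[9] = 0 XOR 1 = 1
  B[10] = 1 XOR 1 = 0
  B[11] = 0 XOR 0 = 0
  B[12] = 0 XOR 1 = 1
  B[13] = 1 XOR 1 = 0
  B[14] = 0 XOR 0 = 0
= 111001000100100 (29220 decimal)


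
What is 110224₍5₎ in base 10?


Positional values (base 5):
  4 × 5^0 = 4 × 1 = 4
  2 × 5^1 = 2 × 5 = 10
  2 × 5^2 = 2 × 25 = 50
  0 × 5^3 = 0 × 125 = 0
  1 × 5^4 = 1 × 625 = 625
  1 × 5^5 = 1 × 3125 = 3125
Sum = 4 + 10 + 50 + 0 + 625 + 3125
= 3814


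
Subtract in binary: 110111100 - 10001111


Align and subtract column by column (LSB to MSB, borrowing when needed):
  110111100
- 010001111
  ---------
  col 0: (0 - 0 borrow-in) - 1 → borrow from next column: (0+2) - 1 = 1, borrow out 1
  col 1: (0 - 1 borrow-in) - 1 → borrow from next column: (-1+2) - 1 = 0, borrow out 1
  col 2: (1 - 1 borrow-in) - 1 → borrow from next column: (0+2) - 1 = 1, borrow out 1
  col 3: (1 - 1 borrow-in) - 1 → borrow from next column: (0+2) - 1 = 1, borrow out 1
  col 4: (1 - 1 borrow-in) - 0 → 0 - 0 = 0, borrow out 0
  col 5: (1 - 0 borrow-in) - 0 → 1 - 0 = 1, borrow out 0
  col 6: (0 - 0 borrow-in) - 0 → 0 - 0 = 0, borrow out 0
  col 7: (1 - 0 borrow-in) - 1 → 1 - 1 = 0, borrow out 0
  col 8: (1 - 0 borrow-in) - 0 → 1 - 0 = 1, borrow out 0
Reading bits MSB→LSB: 100101101
Strip leading zeros: 100101101
= 100101101


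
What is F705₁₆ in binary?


Each hex digit → 4 binary bits:
  F = 1111
  7 = 0111
  0 = 0000
  5 = 0101
Concatenate: 1111 0111 0000 0101
= 1111011100000101


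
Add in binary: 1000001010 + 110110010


Align and add column by column (LSB to MSB, carry propagating):
  01000001010
+ 00110110010
  -----------
  col 0: 0 + 0 + 0 (carry in) = 0 → bit 0, carry out 0
  col 1: 1 + 1 + 0 (carry in) = 2 → bit 0, carry out 1
  col 2: 0 + 0 + 1 (carry in) = 1 → bit 1, carry out 0
  col 3: 1 + 0 + 0 (carry in) = 1 → bit 1, carry out 0
  col 4: 0 + 1 + 0 (carry in) = 1 → bit 1, carry out 0
  col 5: 0 + 1 + 0 (carry in) = 1 → bit 1, carry out 0
  col 6: 0 + 0 + 0 (carry in) = 0 → bit 0, carry out 0
  col 7: 0 + 1 + 0 (carry in) = 1 → bit 1, carry out 0
  col 8: 0 + 1 + 0 (carry in) = 1 → bit 1, carry out 0
  col 9: 1 + 0 + 0 (carry in) = 1 → bit 1, carry out 0
  col 10: 0 + 0 + 0 (carry in) = 0 → bit 0, carry out 0
Reading bits MSB→LSB: 01110111100
Strip leading zeros: 1110111100
= 1110111100


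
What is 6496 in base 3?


Divide by 3 repeatedly:
6496 ÷ 3 = 2165 remainder 1
2165 ÷ 3 = 721 remainder 2
721 ÷ 3 = 240 remainder 1
240 ÷ 3 = 80 remainder 0
80 ÷ 3 = 26 remainder 2
26 ÷ 3 = 8 remainder 2
8 ÷ 3 = 2 remainder 2
2 ÷ 3 = 0 remainder 2
Reading remainders bottom-up:
= 22220121


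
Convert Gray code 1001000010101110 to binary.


Gray code: 1001000010101110
MSB stays the same: 1
Each subsequent bit = prev_binary XOR current_gray:
  B[1] = 1 XOR 0 = 1
  B[2] = 1 XOR 0 = 1
  B[3] = 1 XOR 1 = 0
  B[4] = 0 XOR 0 = 0
  B[5] = 0 XOR 0 = 0
  B[6] = 0 XOR 0 = 0
  B[7] = 0 XOR 0 = 0
  B[8] = 0 XOR 1 = 1
  B[9] = 1 XOR 0 = 1
  B[10] = 1 XOR 1 = 0
  B[11] = 0 XOR 0 = 0
  B[12] = 0 XOR 1 = 1
  B[13] = 1 XOR 1 = 0
  B[14] = 0 XOR 1 = 1
  B[15] = 1 XOR 0 = 1
= 1110000011001011 (57547 decimal)


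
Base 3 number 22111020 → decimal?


Positional values (base 3):
  0 × 3^0 = 0 × 1 = 0
  2 × 3^1 = 2 × 3 = 6
  0 × 3^2 = 0 × 9 = 0
  1 × 3^3 = 1 × 27 = 27
  1 × 3^4 = 1 × 81 = 81
  1 × 3^5 = 1 × 243 = 243
  2 × 3^6 = 2 × 729 = 1458
  2 × 3^7 = 2 × 2187 = 4374
Sum = 0 + 6 + 0 + 27 + 81 + 243 + 1458 + 4374
= 6189


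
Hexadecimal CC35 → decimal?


Positional values:
Position 0: 5 × 16^0 = 5 × 1 = 5
Position 1: 3 × 16^1 = 3 × 16 = 48
Position 2: C × 16^2 = 12 × 256 = 3072
Position 3: C × 16^3 = 12 × 4096 = 49152
Sum = 5 + 48 + 3072 + 49152
= 52277


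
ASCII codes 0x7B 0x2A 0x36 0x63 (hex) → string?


Codes (hex): 0x7B 0x2A 0x36 0x63
Per-code ASCII lookup:
  0x7B = 123  (special character) → '{'
  0x2A = 42  (special character) → '*'
  0x36 = 54  (range 48-57: digits, 54 - 48 = 6) → '6'
  0x63 = 99  (range 97-122: lowercase, 99 - 97 = 2) → 'c'
= '{*6c'


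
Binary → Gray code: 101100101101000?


Binary: 101100101101000
Gray code: G = B XOR (B >> 1)
B >> 1 = 010110010110100
101100101101000 XOR 010110010110100:
  1 XOR 0 = 1
  0 XOR 1 = 1
  1 XOR 0 = 1
  1 XOR 1 = 0
  0 XOR 1 = 1
  0 XOR 0 = 0
  1 XOR 0 = 1
  0 XOR 1 = 1
  1 XOR 0 = 1
  1 XOR 1 = 0
  0 XOR 1 = 1
  1 XOR 0 = 1
  0 XOR 1 = 1
  0 XOR 0 = 0
  0 XOR 0 = 0
= 111010111011100


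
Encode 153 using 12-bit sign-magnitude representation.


Sign bit: 0 (positive)
Magnitude: 153 = 00010011001
= 000010011001


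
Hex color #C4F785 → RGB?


Hex: #C4F785
R = C4₁₆ = 196
G = F7₁₆ = 247
B = 85₁₆ = 133
= RGB(196, 247, 133)


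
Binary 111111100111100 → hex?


Group into 4-bit nibbles: 0111111100111100
  0111 = 7
  1111 = F
  0011 = 3
  1100 = C
= 0x7F3C


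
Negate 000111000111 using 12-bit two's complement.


Original: 000111000111
Step 1 - Invert all bits: 111000111000
Step 2 - Add 1: 111000111000 + 1
= 111000111001 (represents -455)


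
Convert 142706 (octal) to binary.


Each octal digit → 3 binary bits:
  1 = 001
  4 = 100
  2 = 010
  7 = 111
  0 = 000
  6 = 110
Concatenate: 001 100 010 111 000 110
= 001100010111000110


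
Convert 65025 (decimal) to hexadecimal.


Divide by 16 repeatedly:
65025 ÷ 16 = 4064 remainder 1 (1)
4064 ÷ 16 = 254 remainder 0 (0)
254 ÷ 16 = 15 remainder 14 (E)
15 ÷ 16 = 0 remainder 15 (F)
Reading remainders bottom-up:
= 0xFE01


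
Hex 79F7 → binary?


Each hex digit → 4 binary bits:
  7 = 0111
  9 = 1001
  F = 1111
  7 = 0111
Concatenate: 0111 1001 1111 0111
= 0111100111110111


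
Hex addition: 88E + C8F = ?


Align and add column by column (LSB to MSB, each column mod 16 with carry):
  088E
+ 0C8F
  ----
  col 0: E(14) + F(15) + 0 (carry in) = 29 → D(13), carry out 1
  col 1: 8(8) + 8(8) + 1 (carry in) = 17 → 1(1), carry out 1
  col 2: 8(8) + C(12) + 1 (carry in) = 21 → 5(5), carry out 1
  col 3: 0(0) + 0(0) + 1 (carry in) = 1 → 1(1), carry out 0
Reading digits MSB→LSB: 151D
Strip leading zeros: 151D
= 0x151D


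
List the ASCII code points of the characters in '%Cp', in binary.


String: '%Cp'  (3 characters)
Per-character ASCII lookup:
  '%': special character: '%' = 37 → 100101
  'C': uppercase starts at 65: 'C' = 65 + 2 = 67 → 1000011
  'p': lowercase starts at 97: 'p' = 97 + 15 = 112 → 1110000
= 100101 1000011 1110000


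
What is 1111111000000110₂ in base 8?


Group into 3-bit groups: 001111111000000110
  001 = 1
  111 = 7
  111 = 7
  000 = 0
  000 = 0
  110 = 6
= 0o177006


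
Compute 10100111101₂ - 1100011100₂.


Align and subtract column by column (LSB to MSB, borrowing when needed):
  10100111101
- 01100011100
  -----------
  col 0: (1 - 0 borrow-in) - 0 → 1 - 0 = 1, borrow out 0
  col 1: (0 - 0 borrow-in) - 0 → 0 - 0 = 0, borrow out 0
  col 2: (1 - 0 borrow-in) - 1 → 1 - 1 = 0, borrow out 0
  col 3: (1 - 0 borrow-in) - 1 → 1 - 1 = 0, borrow out 0
  col 4: (1 - 0 borrow-in) - 1 → 1 - 1 = 0, borrow out 0
  col 5: (1 - 0 borrow-in) - 0 → 1 - 0 = 1, borrow out 0
  col 6: (0 - 0 borrow-in) - 0 → 0 - 0 = 0, borrow out 0
  col 7: (0 - 0 borrow-in) - 0 → 0 - 0 = 0, borrow out 0
  col 8: (1 - 0 borrow-in) - 1 → 1 - 1 = 0, borrow out 0
  col 9: (0 - 0 borrow-in) - 1 → borrow from next column: (0+2) - 1 = 1, borrow out 1
  col 10: (1 - 1 borrow-in) - 0 → 0 - 0 = 0, borrow out 0
Reading bits MSB→LSB: 01000100001
Strip leading zeros: 1000100001
= 1000100001


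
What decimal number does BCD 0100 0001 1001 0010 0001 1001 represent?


Each 4-bit group → digit:
  0100 → 4
  0001 → 1
  1001 → 9
  0010 → 2
  0001 → 1
  1001 → 9
= 419219


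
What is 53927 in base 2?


Divide by 2 repeatedly:
53927 ÷ 2 = 26963 remainder 1
26963 ÷ 2 = 13481 remainder 1
13481 ÷ 2 = 6740 remainder 1
6740 ÷ 2 = 3370 remainder 0
3370 ÷ 2 = 1685 remainder 0
1685 ÷ 2 = 842 remainder 1
842 ÷ 2 = 421 remainder 0
421 ÷ 2 = 210 remainder 1
210 ÷ 2 = 105 remainder 0
105 ÷ 2 = 52 remainder 1
52 ÷ 2 = 26 remainder 0
26 ÷ 2 = 13 remainder 0
13 ÷ 2 = 6 remainder 1
6 ÷ 2 = 3 remainder 0
3 ÷ 2 = 1 remainder 1
1 ÷ 2 = 0 remainder 1
Reading remainders bottom-up:
= 1101001010100111


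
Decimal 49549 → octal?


Divide by 8 repeatedly:
49549 ÷ 8 = 6193 remainder 5
6193 ÷ 8 = 774 remainder 1
774 ÷ 8 = 96 remainder 6
96 ÷ 8 = 12 remainder 0
12 ÷ 8 = 1 remainder 4
1 ÷ 8 = 0 remainder 1
Reading remainders bottom-up:
= 0o140615


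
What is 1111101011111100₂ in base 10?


Positional values:
Bit 2: 1 × 2^2 = 4
Bit 3: 1 × 2^3 = 8
Bit 4: 1 × 2^4 = 16
Bit 5: 1 × 2^5 = 32
Bit 6: 1 × 2^6 = 64
Bit 7: 1 × 2^7 = 128
Bit 9: 1 × 2^9 = 512
Bit 11: 1 × 2^11 = 2048
Bit 12: 1 × 2^12 = 4096
Bit 13: 1 × 2^13 = 8192
Bit 14: 1 × 2^14 = 16384
Bit 15: 1 × 2^15 = 32768
Sum = 4 + 8 + 16 + 32 + 64 + 128 + 512 + 2048 + 4096 + 8192 + 16384 + 32768
= 64252


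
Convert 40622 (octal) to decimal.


Positional values:
Position 0: 2 × 8^0 = 2
Position 1: 2 × 8^1 = 16
Position 2: 6 × 8^2 = 384
Position 3: 0 × 8^3 = 0
Position 4: 4 × 8^4 = 16384
Sum = 2 + 16 + 384 + 0 + 16384
= 16786


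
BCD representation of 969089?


Each digit → 4-bit binary:
  9 → 1001
  6 → 0110
  9 → 1001
  0 → 0000
  8 → 1000
  9 → 1001
= 1001 0110 1001 0000 1000 1001


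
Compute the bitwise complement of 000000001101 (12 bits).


Original: 000000001101
Invert all bits:
  bit 0: 0 → 1
  bit 1: 0 → 1
  bit 2: 0 → 1
  bit 3: 0 → 1
  bit 4: 0 → 1
  bit 5: 0 → 1
  bit 6: 0 → 1
  bit 7: 0 → 1
  bit 8: 1 → 0
  bit 9: 1 → 0
  bit 10: 0 → 1
  bit 11: 1 → 0
= 111111110010


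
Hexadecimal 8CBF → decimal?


Positional values:
Position 0: F × 16^0 = 15 × 1 = 15
Position 1: B × 16^1 = 11 × 16 = 176
Position 2: C × 16^2 = 12 × 256 = 3072
Position 3: 8 × 16^3 = 8 × 4096 = 32768
Sum = 15 + 176 + 3072 + 32768
= 36031


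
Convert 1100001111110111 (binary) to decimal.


Positional values:
Bit 0: 1 × 2^0 = 1
Bit 1: 1 × 2^1 = 2
Bit 2: 1 × 2^2 = 4
Bit 4: 1 × 2^4 = 16
Bit 5: 1 × 2^5 = 32
Bit 6: 1 × 2^6 = 64
Bit 7: 1 × 2^7 = 128
Bit 8: 1 × 2^8 = 256
Bit 9: 1 × 2^9 = 512
Bit 14: 1 × 2^14 = 16384
Bit 15: 1 × 2^15 = 32768
Sum = 1 + 2 + 4 + 16 + 32 + 64 + 128 + 256 + 512 + 16384 + 32768
= 50167


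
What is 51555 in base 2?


Divide by 2 repeatedly:
51555 ÷ 2 = 25777 remainder 1
25777 ÷ 2 = 12888 remainder 1
12888 ÷ 2 = 6444 remainder 0
6444 ÷ 2 = 3222 remainder 0
3222 ÷ 2 = 1611 remainder 0
1611 ÷ 2 = 805 remainder 1
805 ÷ 2 = 402 remainder 1
402 ÷ 2 = 201 remainder 0
201 ÷ 2 = 100 remainder 1
100 ÷ 2 = 50 remainder 0
50 ÷ 2 = 25 remainder 0
25 ÷ 2 = 12 remainder 1
12 ÷ 2 = 6 remainder 0
6 ÷ 2 = 3 remainder 0
3 ÷ 2 = 1 remainder 1
1 ÷ 2 = 0 remainder 1
Reading remainders bottom-up:
= 1100100101100011


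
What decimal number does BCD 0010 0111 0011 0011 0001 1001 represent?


Each 4-bit group → digit:
  0010 → 2
  0111 → 7
  0011 → 3
  0011 → 3
  0001 → 1
  1001 → 9
= 273319


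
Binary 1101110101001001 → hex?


Group into 4-bit nibbles: 1101110101001001
  1101 = D
  1101 = D
  0100 = 4
  1001 = 9
= 0xDD49


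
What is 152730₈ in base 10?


Positional values:
Position 0: 0 × 8^0 = 0
Position 1: 3 × 8^1 = 24
Position 2: 7 × 8^2 = 448
Position 3: 2 × 8^3 = 1024
Position 4: 5 × 8^4 = 20480
Position 5: 1 × 8^5 = 32768
Sum = 0 + 24 + 448 + 1024 + 20480 + 32768
= 54744


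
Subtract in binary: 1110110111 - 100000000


Align and subtract column by column (LSB to MSB, borrowing when needed):
  1110110111
- 0100000000
  ----------
  col 0: (1 - 0 borrow-in) - 0 → 1 - 0 = 1, borrow out 0
  col 1: (1 - 0 borrow-in) - 0 → 1 - 0 = 1, borrow out 0
  col 2: (1 - 0 borrow-in) - 0 → 1 - 0 = 1, borrow out 0
  col 3: (0 - 0 borrow-in) - 0 → 0 - 0 = 0, borrow out 0
  col 4: (1 - 0 borrow-in) - 0 → 1 - 0 = 1, borrow out 0
  col 5: (1 - 0 borrow-in) - 0 → 1 - 0 = 1, borrow out 0
  col 6: (0 - 0 borrow-in) - 0 → 0 - 0 = 0, borrow out 0
  col 7: (1 - 0 borrow-in) - 0 → 1 - 0 = 1, borrow out 0
  col 8: (1 - 0 borrow-in) - 1 → 1 - 1 = 0, borrow out 0
  col 9: (1 - 0 borrow-in) - 0 → 1 - 0 = 1, borrow out 0
Reading bits MSB→LSB: 1010110111
Strip leading zeros: 1010110111
= 1010110111


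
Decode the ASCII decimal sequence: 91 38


Codes (decimal): 91 38
Per-code ASCII lookup:
  91  (special character) → '['
  38  (special character) → '&'
= '[&'


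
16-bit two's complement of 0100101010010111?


Original: 0100101010010111
Step 1 - Invert all bits: 1011010101101000
Step 2 - Add 1: 1011010101101000 + 1
= 1011010101101001 (represents -19095)


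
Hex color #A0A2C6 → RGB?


Hex: #A0A2C6
R = A0₁₆ = 160
G = A2₁₆ = 162
B = C6₁₆ = 198
= RGB(160, 162, 198)


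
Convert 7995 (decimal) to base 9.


Divide by 9 repeatedly:
7995 ÷ 9 = 888 remainder 3
888 ÷ 9 = 98 remainder 6
98 ÷ 9 = 10 remainder 8
10 ÷ 9 = 1 remainder 1
1 ÷ 9 = 0 remainder 1
Reading remainders bottom-up:
= 11863


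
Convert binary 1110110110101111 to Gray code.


Binary: 1110110110101111
Gray code: G = B XOR (B >> 1)
B >> 1 = 0111011011010111
1110110110101111 XOR 0111011011010111:
  1 XOR 0 = 1
  1 XOR 1 = 0
  1 XOR 1 = 0
  0 XOR 1 = 1
  1 XOR 0 = 1
  1 XOR 1 = 0
  0 XOR 1 = 1
  1 XOR 0 = 1
  1 XOR 1 = 0
  0 XOR 1 = 1
  1 XOR 0 = 1
  0 XOR 1 = 1
  1 XOR 0 = 1
  1 XOR 1 = 0
  1 XOR 1 = 0
  1 XOR 1 = 0
= 1001101101111000


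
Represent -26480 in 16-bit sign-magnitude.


Sign bit: 1 (negative)
Magnitude: 26480 = 110011101110000
= 1110011101110000


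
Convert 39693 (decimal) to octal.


Divide by 8 repeatedly:
39693 ÷ 8 = 4961 remainder 5
4961 ÷ 8 = 620 remainder 1
620 ÷ 8 = 77 remainder 4
77 ÷ 8 = 9 remainder 5
9 ÷ 8 = 1 remainder 1
1 ÷ 8 = 0 remainder 1
Reading remainders bottom-up:
= 0o115415


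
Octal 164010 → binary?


Each octal digit → 3 binary bits:
  1 = 001
  6 = 110
  4 = 100
  0 = 000
  1 = 001
  0 = 000
Concatenate: 001 110 100 000 001 000
= 001110100000001000


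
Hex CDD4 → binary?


Each hex digit → 4 binary bits:
  C = 1100
  D = 1101
  D = 1101
  4 = 0100
Concatenate: 1100 1101 1101 0100
= 1100110111010100


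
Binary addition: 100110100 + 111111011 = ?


Align and add column by column (LSB to MSB, carry propagating):
  0100110100
+ 0111111011
  ----------
  col 0: 0 + 1 + 0 (carry in) = 1 → bit 1, carry out 0
  col 1: 0 + 1 + 0 (carry in) = 1 → bit 1, carry out 0
  col 2: 1 + 0 + 0 (carry in) = 1 → bit 1, carry out 0
  col 3: 0 + 1 + 0 (carry in) = 1 → bit 1, carry out 0
  col 4: 1 + 1 + 0 (carry in) = 2 → bit 0, carry out 1
  col 5: 1 + 1 + 1 (carry in) = 3 → bit 1, carry out 1
  col 6: 0 + 1 + 1 (carry in) = 2 → bit 0, carry out 1
  col 7: 0 + 1 + 1 (carry in) = 2 → bit 0, carry out 1
  col 8: 1 + 1 + 1 (carry in) = 3 → bit 1, carry out 1
  col 9: 0 + 0 + 1 (carry in) = 1 → bit 1, carry out 0
Reading bits MSB→LSB: 1100101111
Strip leading zeros: 1100101111
= 1100101111


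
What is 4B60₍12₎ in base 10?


Positional values (base 12):
  0 × 12^0 = 0 × 1 = 0
  6 × 12^1 = 6 × 12 = 72
  B × 12^2 = 11 × 144 = 1584
  4 × 12^3 = 4 × 1728 = 6912
Sum = 0 + 72 + 1584 + 6912
= 8568


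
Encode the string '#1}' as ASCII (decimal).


String: '#1}'  (3 characters)
Per-character ASCII lookup:
  '#': special character: '#' = 35
  '1': digits start at 48: '1' = 48 + 1 = 49
  '}': special character: '}' = 125
= 35 49 125


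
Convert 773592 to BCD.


Each digit → 4-bit binary:
  7 → 0111
  7 → 0111
  3 → 0011
  5 → 0101
  9 → 1001
  2 → 0010
= 0111 0111 0011 0101 1001 0010


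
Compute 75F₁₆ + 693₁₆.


Align and add column by column (LSB to MSB, each column mod 16 with carry):
  075F
+ 0693
  ----
  col 0: F(15) + 3(3) + 0 (carry in) = 18 → 2(2), carry out 1
  col 1: 5(5) + 9(9) + 1 (carry in) = 15 → F(15), carry out 0
  col 2: 7(7) + 6(6) + 0 (carry in) = 13 → D(13), carry out 0
  col 3: 0(0) + 0(0) + 0 (carry in) = 0 → 0(0), carry out 0
Reading digits MSB→LSB: 0DF2
Strip leading zeros: DF2
= 0xDF2


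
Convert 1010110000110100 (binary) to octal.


Group into 3-bit groups: 001010110000110100
  001 = 1
  010 = 2
  110 = 6
  000 = 0
  110 = 6
  100 = 4
= 0o126064


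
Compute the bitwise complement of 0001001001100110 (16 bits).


Original: 0001001001100110
Invert all bits:
  bit 0: 0 → 1
  bit 1: 0 → 1
  bit 2: 0 → 1
  bit 3: 1 → 0
  bit 4: 0 → 1
  bit 5: 0 → 1
  bit 6: 1 → 0
  bit 7: 0 → 1
  bit 8: 0 → 1
  bit 9: 1 → 0
  bit 10: 1 → 0
  bit 11: 0 → 1
  bit 12: 0 → 1
  bit 13: 1 → 0
  bit 14: 1 → 0
  bit 15: 0 → 1
= 1110110110011001


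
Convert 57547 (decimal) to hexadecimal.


Divide by 16 repeatedly:
57547 ÷ 16 = 3596 remainder 11 (B)
3596 ÷ 16 = 224 remainder 12 (C)
224 ÷ 16 = 14 remainder 0 (0)
14 ÷ 16 = 0 remainder 14 (E)
Reading remainders bottom-up:
= 0xE0CB


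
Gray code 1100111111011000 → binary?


Gray code: 1100111111011000
MSB stays the same: 1
Each subsequent bit = prev_binary XOR current_gray:
  B[1] = 1 XOR 1 = 0
  B[2] = 0 XOR 0 = 0
  B[3] = 0 XOR 0 = 0
  B[4] = 0 XOR 1 = 1
  B[5] = 1 XOR 1 = 0
  B[6] = 0 XOR 1 = 1
  B[7] = 1 XOR 1 = 0
  B[8] = 0 XOR 1 = 1
  B[9] = 1 XOR 1 = 0
  B[10] = 0 XOR 0 = 0
  B[11] = 0 XOR 1 = 1
  B[12] = 1 XOR 1 = 0
  B[13] = 0 XOR 0 = 0
  B[14] = 0 XOR 0 = 0
  B[15] = 0 XOR 0 = 0
= 1000101010010000 (35472 decimal)


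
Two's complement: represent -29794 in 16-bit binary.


Original: 0111010001100010
Step 1 - Invert all bits: 1000101110011101
Step 2 - Add 1: 1000101110011101 + 1
= 1000101110011110 (represents -29794)


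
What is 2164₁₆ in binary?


Each hex digit → 4 binary bits:
  2 = 0010
  1 = 0001
  6 = 0110
  4 = 0100
Concatenate: 0010 0001 0110 0100
= 0010000101100100


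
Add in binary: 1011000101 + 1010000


Align and add column by column (LSB to MSB, carry propagating):
  01011000101
+ 00001010000
  -----------
  col 0: 1 + 0 + 0 (carry in) = 1 → bit 1, carry out 0
  col 1: 0 + 0 + 0 (carry in) = 0 → bit 0, carry out 0
  col 2: 1 + 0 + 0 (carry in) = 1 → bit 1, carry out 0
  col 3: 0 + 0 + 0 (carry in) = 0 → bit 0, carry out 0
  col 4: 0 + 1 + 0 (carry in) = 1 → bit 1, carry out 0
  col 5: 0 + 0 + 0 (carry in) = 0 → bit 0, carry out 0
  col 6: 1 + 1 + 0 (carry in) = 2 → bit 0, carry out 1
  col 7: 1 + 0 + 1 (carry in) = 2 → bit 0, carry out 1
  col 8: 0 + 0 + 1 (carry in) = 1 → bit 1, carry out 0
  col 9: 1 + 0 + 0 (carry in) = 1 → bit 1, carry out 0
  col 10: 0 + 0 + 0 (carry in) = 0 → bit 0, carry out 0
Reading bits MSB→LSB: 01100010101
Strip leading zeros: 1100010101
= 1100010101


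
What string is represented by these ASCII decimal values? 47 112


Codes (decimal): 47 112
Per-code ASCII lookup:
  47  (special character) → '/'
  112  (range 97-122: lowercase, 112 - 97 = 15) → 'p'
= '/p'


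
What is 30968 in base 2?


Divide by 2 repeatedly:
30968 ÷ 2 = 15484 remainder 0
15484 ÷ 2 = 7742 remainder 0
7742 ÷ 2 = 3871 remainder 0
3871 ÷ 2 = 1935 remainder 1
1935 ÷ 2 = 967 remainder 1
967 ÷ 2 = 483 remainder 1
483 ÷ 2 = 241 remainder 1
241 ÷ 2 = 120 remainder 1
120 ÷ 2 = 60 remainder 0
60 ÷ 2 = 30 remainder 0
30 ÷ 2 = 15 remainder 0
15 ÷ 2 = 7 remainder 1
7 ÷ 2 = 3 remainder 1
3 ÷ 2 = 1 remainder 1
1 ÷ 2 = 0 remainder 1
Reading remainders bottom-up:
= 111100011111000


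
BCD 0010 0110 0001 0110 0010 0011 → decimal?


Each 4-bit group → digit:
  0010 → 2
  0110 → 6
  0001 → 1
  0110 → 6
  0010 → 2
  0011 → 3
= 261623


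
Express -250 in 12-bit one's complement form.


Original: 000011111010
Invert all bits:
  bit 0: 0 → 1
  bit 1: 0 → 1
  bit 2: 0 → 1
  bit 3: 0 → 1
  bit 4: 1 → 0
  bit 5: 1 → 0
  bit 6: 1 → 0
  bit 7: 1 → 0
  bit 8: 1 → 0
  bit 9: 0 → 1
  bit 10: 1 → 0
  bit 11: 0 → 1
= 111100000101


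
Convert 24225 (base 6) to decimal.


Positional values (base 6):
  5 × 6^0 = 5 × 1 = 5
  2 × 6^1 = 2 × 6 = 12
  2 × 6^2 = 2 × 36 = 72
  4 × 6^3 = 4 × 216 = 864
  2 × 6^4 = 2 × 1296 = 2592
Sum = 5 + 12 + 72 + 864 + 2592
= 3545


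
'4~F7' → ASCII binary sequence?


String: '4~F7'  (4 characters)
Per-character ASCII lookup:
  '4': digits start at 48: '4' = 48 + 4 = 52 → 110100
  '~': special character: '~' = 126 → 1111110
  'F': uppercase starts at 65: 'F' = 65 + 5 = 70 → 1000110
  '7': digits start at 48: '7' = 48 + 7 = 55 → 110111
= 110100 1111110 1000110 110111


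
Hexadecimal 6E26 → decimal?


Positional values:
Position 0: 6 × 16^0 = 6 × 1 = 6
Position 1: 2 × 16^1 = 2 × 16 = 32
Position 2: E × 16^2 = 14 × 256 = 3584
Position 3: 6 × 16^3 = 6 × 4096 = 24576
Sum = 6 + 32 + 3584 + 24576
= 28198


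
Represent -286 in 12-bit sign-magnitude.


Sign bit: 1 (negative)
Magnitude: 286 = 00100011110
= 100100011110


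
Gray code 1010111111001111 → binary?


Gray code: 1010111111001111
MSB stays the same: 1
Each subsequent bit = prev_binary XOR current_gray:
  B[1] = 1 XOR 0 = 1
  B[2] = 1 XOR 1 = 0
  B[3] = 0 XOR 0 = 0
  B[4] = 0 XOR 1 = 1
  B[5] = 1 XOR 1 = 0
  B[6] = 0 XOR 1 = 1
  B[7] = 1 XOR 1 = 0
  B[8] = 0 XOR 1 = 1
  B[9] = 1 XOR 1 = 0
  B[10] = 0 XOR 0 = 0
  B[11] = 0 XOR 0 = 0
  B[12] = 0 XOR 1 = 1
  B[13] = 1 XOR 1 = 0
  B[14] = 0 XOR 1 = 1
  B[15] = 1 XOR 1 = 0
= 1100101010001010 (51850 decimal)


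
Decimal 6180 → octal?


Divide by 8 repeatedly:
6180 ÷ 8 = 772 remainder 4
772 ÷ 8 = 96 remainder 4
96 ÷ 8 = 12 remainder 0
12 ÷ 8 = 1 remainder 4
1 ÷ 8 = 0 remainder 1
Reading remainders bottom-up:
= 0o14044


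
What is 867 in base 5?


Divide by 5 repeatedly:
867 ÷ 5 = 173 remainder 2
173 ÷ 5 = 34 remainder 3
34 ÷ 5 = 6 remainder 4
6 ÷ 5 = 1 remainder 1
1 ÷ 5 = 0 remainder 1
Reading remainders bottom-up:
= 11432


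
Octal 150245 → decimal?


Positional values:
Position 0: 5 × 8^0 = 5
Position 1: 4 × 8^1 = 32
Position 2: 2 × 8^2 = 128
Position 3: 0 × 8^3 = 0
Position 4: 5 × 8^4 = 20480
Position 5: 1 × 8^5 = 32768
Sum = 5 + 32 + 128 + 0 + 20480 + 32768
= 53413


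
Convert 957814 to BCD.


Each digit → 4-bit binary:
  9 → 1001
  5 → 0101
  7 → 0111
  8 → 1000
  1 → 0001
  4 → 0100
= 1001 0101 0111 1000 0001 0100


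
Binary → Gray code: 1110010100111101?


Binary: 1110010100111101
Gray code: G = B XOR (B >> 1)
B >> 1 = 0111001010011110
1110010100111101 XOR 0111001010011110:
  1 XOR 0 = 1
  1 XOR 1 = 0
  1 XOR 1 = 0
  0 XOR 1 = 1
  0 XOR 0 = 0
  1 XOR 0 = 1
  0 XOR 1 = 1
  1 XOR 0 = 1
  0 XOR 1 = 1
  0 XOR 0 = 0
  1 XOR 0 = 1
  1 XOR 1 = 0
  1 XOR 1 = 0
  1 XOR 1 = 0
  0 XOR 1 = 1
  1 XOR 0 = 1
= 1001011110100011


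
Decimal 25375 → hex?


Divide by 16 repeatedly:
25375 ÷ 16 = 1585 remainder 15 (F)
1585 ÷ 16 = 99 remainder 1 (1)
99 ÷ 16 = 6 remainder 3 (3)
6 ÷ 16 = 0 remainder 6 (6)
Reading remainders bottom-up:
= 0x631F


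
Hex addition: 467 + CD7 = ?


Align and add column by column (LSB to MSB, each column mod 16 with carry):
  0467
+ 0CD7
  ----
  col 0: 7(7) + 7(7) + 0 (carry in) = 14 → E(14), carry out 0
  col 1: 6(6) + D(13) + 0 (carry in) = 19 → 3(3), carry out 1
  col 2: 4(4) + C(12) + 1 (carry in) = 17 → 1(1), carry out 1
  col 3: 0(0) + 0(0) + 1 (carry in) = 1 → 1(1), carry out 0
Reading digits MSB→LSB: 113E
Strip leading zeros: 113E
= 0x113E


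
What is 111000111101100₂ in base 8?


Group into 3-bit groups: 111000111101100
  111 = 7
  000 = 0
  111 = 7
  101 = 5
  100 = 4
= 0o70754


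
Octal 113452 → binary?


Each octal digit → 3 binary bits:
  1 = 001
  1 = 001
  3 = 011
  4 = 100
  5 = 101
  2 = 010
Concatenate: 001 001 011 100 101 010
= 001001011100101010


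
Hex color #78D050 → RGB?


Hex: #78D050
R = 78₁₆ = 120
G = D0₁₆ = 208
B = 50₁₆ = 80
= RGB(120, 208, 80)


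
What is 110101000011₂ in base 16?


Group into 4-bit nibbles: 110101000011
  1101 = D
  0100 = 4
  0011 = 3
= 0xD43


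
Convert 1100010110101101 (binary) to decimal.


Positional values:
Bit 0: 1 × 2^0 = 1
Bit 2: 1 × 2^2 = 4
Bit 3: 1 × 2^3 = 8
Bit 5: 1 × 2^5 = 32
Bit 7: 1 × 2^7 = 128
Bit 8: 1 × 2^8 = 256
Bit 10: 1 × 2^10 = 1024
Bit 14: 1 × 2^14 = 16384
Bit 15: 1 × 2^15 = 32768
Sum = 1 + 4 + 8 + 32 + 128 + 256 + 1024 + 16384 + 32768
= 50605


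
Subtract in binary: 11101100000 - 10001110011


Align and subtract column by column (LSB to MSB, borrowing when needed):
  11101100000
- 10001110011
  -----------
  col 0: (0 - 0 borrow-in) - 1 → borrow from next column: (0+2) - 1 = 1, borrow out 1
  col 1: (0 - 1 borrow-in) - 1 → borrow from next column: (-1+2) - 1 = 0, borrow out 1
  col 2: (0 - 1 borrow-in) - 0 → borrow from next column: (-1+2) - 0 = 1, borrow out 1
  col 3: (0 - 1 borrow-in) - 0 → borrow from next column: (-1+2) - 0 = 1, borrow out 1
  col 4: (0 - 1 borrow-in) - 1 → borrow from next column: (-1+2) - 1 = 0, borrow out 1
  col 5: (1 - 1 borrow-in) - 1 → borrow from next column: (0+2) - 1 = 1, borrow out 1
  col 6: (1 - 1 borrow-in) - 1 → borrow from next column: (0+2) - 1 = 1, borrow out 1
  col 7: (0 - 1 borrow-in) - 0 → borrow from next column: (-1+2) - 0 = 1, borrow out 1
  col 8: (1 - 1 borrow-in) - 0 → 0 - 0 = 0, borrow out 0
  col 9: (1 - 0 borrow-in) - 0 → 1 - 0 = 1, borrow out 0
  col 10: (1 - 0 borrow-in) - 1 → 1 - 1 = 0, borrow out 0
Reading bits MSB→LSB: 01011101101
Strip leading zeros: 1011101101
= 1011101101


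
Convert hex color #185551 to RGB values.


Hex: #185551
R = 18₁₆ = 24
G = 55₁₆ = 85
B = 51₁₆ = 81
= RGB(24, 85, 81)


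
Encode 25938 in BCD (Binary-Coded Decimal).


Each digit → 4-bit binary:
  2 → 0010
  5 → 0101
  9 → 1001
  3 → 0011
  8 → 1000
= 0010 0101 1001 0011 1000


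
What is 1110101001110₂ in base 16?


Group into 4-bit nibbles: 0001110101001110
  0001 = 1
  1101 = D
  0100 = 4
  1110 = E
= 0x1D4E


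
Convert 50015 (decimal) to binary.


Divide by 2 repeatedly:
50015 ÷ 2 = 25007 remainder 1
25007 ÷ 2 = 12503 remainder 1
12503 ÷ 2 = 6251 remainder 1
6251 ÷ 2 = 3125 remainder 1
3125 ÷ 2 = 1562 remainder 1
1562 ÷ 2 = 781 remainder 0
781 ÷ 2 = 390 remainder 1
390 ÷ 2 = 195 remainder 0
195 ÷ 2 = 97 remainder 1
97 ÷ 2 = 48 remainder 1
48 ÷ 2 = 24 remainder 0
24 ÷ 2 = 12 remainder 0
12 ÷ 2 = 6 remainder 0
6 ÷ 2 = 3 remainder 0
3 ÷ 2 = 1 remainder 1
1 ÷ 2 = 0 remainder 1
Reading remainders bottom-up:
= 1100001101011111


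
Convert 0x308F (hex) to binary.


Each hex digit → 4 binary bits:
  3 = 0011
  0 = 0000
  8 = 1000
  F = 1111
Concatenate: 0011 0000 1000 1111
= 0011000010001111


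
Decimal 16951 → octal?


Divide by 8 repeatedly:
16951 ÷ 8 = 2118 remainder 7
2118 ÷ 8 = 264 remainder 6
264 ÷ 8 = 33 remainder 0
33 ÷ 8 = 4 remainder 1
4 ÷ 8 = 0 remainder 4
Reading remainders bottom-up:
= 0o41067


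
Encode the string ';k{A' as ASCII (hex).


String: ';k{A'  (4 characters)
Per-character ASCII lookup:
  ';': special character: ';' = 59 → 0x3B
  'k': lowercase starts at 97: 'k' = 97 + 10 = 107 → 0x6B
  '{': special character: '{' = 123 → 0x7B
  'A': uppercase starts at 65: 'A' = 65 + 0 = 65 → 0x41
= 0x3B 0x6B 0x7B 0x41


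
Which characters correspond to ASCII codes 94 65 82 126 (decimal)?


Codes (decimal): 94 65 82 126
Per-code ASCII lookup:
  94  (special character) → '^'
  65  (range 65-90: uppercase, 65 - 65 = 0) → 'A'
  82  (range 65-90: uppercase, 82 - 65 = 17) → 'R'
  126  (special character) → '~'
= '^AR~'


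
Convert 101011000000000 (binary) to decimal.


Positional values:
Bit 9: 1 × 2^9 = 512
Bit 10: 1 × 2^10 = 1024
Bit 12: 1 × 2^12 = 4096
Bit 14: 1 × 2^14 = 16384
Sum = 512 + 1024 + 4096 + 16384
= 22016


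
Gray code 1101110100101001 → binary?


Gray code: 1101110100101001
MSB stays the same: 1
Each subsequent bit = prev_binary XOR current_gray:
  B[1] = 1 XOR 1 = 0
  B[2] = 0 XOR 0 = 0
  B[3] = 0 XOR 1 = 1
  B[4] = 1 XOR 1 = 0
  B[5] = 0 XOR 1 = 1
  B[6] = 1 XOR 0 = 1
  B[7] = 1 XOR 1 = 0
  B[8] = 0 XOR 0 = 0
  B[9] = 0 XOR 0 = 0
  B[10] = 0 XOR 1 = 1
  B[11] = 1 XOR 0 = 1
  B[12] = 1 XOR 1 = 0
  B[13] = 0 XOR 0 = 0
  B[14] = 0 XOR 0 = 0
  B[15] = 0 XOR 1 = 1
= 1001011000110001 (38449 decimal)


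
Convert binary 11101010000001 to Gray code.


Binary: 11101010000001
Gray code: G = B XOR (B >> 1)
B >> 1 = 01110101000000
11101010000001 XOR 01110101000000:
  1 XOR 0 = 1
  1 XOR 1 = 0
  1 XOR 1 = 0
  0 XOR 1 = 1
  1 XOR 0 = 1
  0 XOR 1 = 1
  1 XOR 0 = 1
  0 XOR 1 = 1
  0 XOR 0 = 0
  0 XOR 0 = 0
  0 XOR 0 = 0
  0 XOR 0 = 0
  0 XOR 0 = 0
  1 XOR 0 = 1
= 10011111000001


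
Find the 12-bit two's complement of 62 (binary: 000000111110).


Original: 000000111110
Step 1 - Invert all bits: 111111000001
Step 2 - Add 1: 111111000001 + 1
= 111111000010 (represents -62)


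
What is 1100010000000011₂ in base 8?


Group into 3-bit groups: 001100010000000011
  001 = 1
  100 = 4
  010 = 2
  000 = 0
  000 = 0
  011 = 3
= 0o142003


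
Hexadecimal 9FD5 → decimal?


Positional values:
Position 0: 5 × 16^0 = 5 × 1 = 5
Position 1: D × 16^1 = 13 × 16 = 208
Position 2: F × 16^2 = 15 × 256 = 3840
Position 3: 9 × 16^3 = 9 × 4096 = 36864
Sum = 5 + 208 + 3840 + 36864
= 40917


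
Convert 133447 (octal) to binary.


Each octal digit → 3 binary bits:
  1 = 001
  3 = 011
  3 = 011
  4 = 100
  4 = 100
  7 = 111
Concatenate: 001 011 011 100 100 111
= 001011011100100111


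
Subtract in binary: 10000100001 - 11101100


Align and subtract column by column (LSB to MSB, borrowing when needed):
  10000100001
- 00011101100
  -----------
  col 0: (1 - 0 borrow-in) - 0 → 1 - 0 = 1, borrow out 0
  col 1: (0 - 0 borrow-in) - 0 → 0 - 0 = 0, borrow out 0
  col 2: (0 - 0 borrow-in) - 1 → borrow from next column: (0+2) - 1 = 1, borrow out 1
  col 3: (0 - 1 borrow-in) - 1 → borrow from next column: (-1+2) - 1 = 0, borrow out 1
  col 4: (0 - 1 borrow-in) - 0 → borrow from next column: (-1+2) - 0 = 1, borrow out 1
  col 5: (1 - 1 borrow-in) - 1 → borrow from next column: (0+2) - 1 = 1, borrow out 1
  col 6: (0 - 1 borrow-in) - 1 → borrow from next column: (-1+2) - 1 = 0, borrow out 1
  col 7: (0 - 1 borrow-in) - 1 → borrow from next column: (-1+2) - 1 = 0, borrow out 1
  col 8: (0 - 1 borrow-in) - 0 → borrow from next column: (-1+2) - 0 = 1, borrow out 1
  col 9: (0 - 1 borrow-in) - 0 → borrow from next column: (-1+2) - 0 = 1, borrow out 1
  col 10: (1 - 1 borrow-in) - 0 → 0 - 0 = 0, borrow out 0
Reading bits MSB→LSB: 01100110101
Strip leading zeros: 1100110101
= 1100110101


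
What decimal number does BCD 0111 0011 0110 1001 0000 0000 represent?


Each 4-bit group → digit:
  0111 → 7
  0011 → 3
  0110 → 6
  1001 → 9
  0000 → 0
  0000 → 0
= 736900


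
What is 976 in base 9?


Divide by 9 repeatedly:
976 ÷ 9 = 108 remainder 4
108 ÷ 9 = 12 remainder 0
12 ÷ 9 = 1 remainder 3
1 ÷ 9 = 0 remainder 1
Reading remainders bottom-up:
= 1304


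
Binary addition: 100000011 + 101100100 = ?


Align and add column by column (LSB to MSB, carry propagating):
  0100000011
+ 0101100100
  ----------
  col 0: 1 + 0 + 0 (carry in) = 1 → bit 1, carry out 0
  col 1: 1 + 0 + 0 (carry in) = 1 → bit 1, carry out 0
  col 2: 0 + 1 + 0 (carry in) = 1 → bit 1, carry out 0
  col 3: 0 + 0 + 0 (carry in) = 0 → bit 0, carry out 0
  col 4: 0 + 0 + 0 (carry in) = 0 → bit 0, carry out 0
  col 5: 0 + 1 + 0 (carry in) = 1 → bit 1, carry out 0
  col 6: 0 + 1 + 0 (carry in) = 1 → bit 1, carry out 0
  col 7: 0 + 0 + 0 (carry in) = 0 → bit 0, carry out 0
  col 8: 1 + 1 + 0 (carry in) = 2 → bit 0, carry out 1
  col 9: 0 + 0 + 1 (carry in) = 1 → bit 1, carry out 0
Reading bits MSB→LSB: 1001100111
Strip leading zeros: 1001100111
= 1001100111


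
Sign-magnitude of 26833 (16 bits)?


Sign bit: 0 (positive)
Magnitude: 26833 = 110100011010001
= 0110100011010001


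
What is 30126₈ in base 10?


Positional values:
Position 0: 6 × 8^0 = 6
Position 1: 2 × 8^1 = 16
Position 2: 1 × 8^2 = 64
Position 3: 0 × 8^3 = 0
Position 4: 3 × 8^4 = 12288
Sum = 6 + 16 + 64 + 0 + 12288
= 12374


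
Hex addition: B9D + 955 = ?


Align and add column by column (LSB to MSB, each column mod 16 with carry):
  0B9D
+ 0955
  ----
  col 0: D(13) + 5(5) + 0 (carry in) = 18 → 2(2), carry out 1
  col 1: 9(9) + 5(5) + 1 (carry in) = 15 → F(15), carry out 0
  col 2: B(11) + 9(9) + 0 (carry in) = 20 → 4(4), carry out 1
  col 3: 0(0) + 0(0) + 1 (carry in) = 1 → 1(1), carry out 0
Reading digits MSB→LSB: 14F2
Strip leading zeros: 14F2
= 0x14F2


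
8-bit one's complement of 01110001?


Original: 01110001
Invert all bits:
  bit 0: 0 → 1
  bit 1: 1 → 0
  bit 2: 1 → 0
  bit 3: 1 → 0
  bit 4: 0 → 1
  bit 5: 0 → 1
  bit 6: 0 → 1
  bit 7: 1 → 0
= 10001110


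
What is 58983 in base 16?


Divide by 16 repeatedly:
58983 ÷ 16 = 3686 remainder 7 (7)
3686 ÷ 16 = 230 remainder 6 (6)
230 ÷ 16 = 14 remainder 6 (6)
14 ÷ 16 = 0 remainder 14 (E)
Reading remainders bottom-up:
= 0xE667


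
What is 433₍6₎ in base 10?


Positional values (base 6):
  3 × 6^0 = 3 × 1 = 3
  3 × 6^1 = 3 × 6 = 18
  4 × 6^2 = 4 × 36 = 144
Sum = 3 + 18 + 144
= 165


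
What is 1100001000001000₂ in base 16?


Group into 4-bit nibbles: 1100001000001000
  1100 = C
  0010 = 2
  0000 = 0
  1000 = 8
= 0xC208


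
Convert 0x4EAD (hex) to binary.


Each hex digit → 4 binary bits:
  4 = 0100
  E = 1110
  A = 1010
  D = 1101
Concatenate: 0100 1110 1010 1101
= 0100111010101101


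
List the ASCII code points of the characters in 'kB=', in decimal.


String: 'kB='  (3 characters)
Per-character ASCII lookup:
  'k': lowercase starts at 97: 'k' = 97 + 10 = 107
  'B': uppercase starts at 65: 'B' = 65 + 1 = 66
  '=': special character: '=' = 61
= 107 66 61


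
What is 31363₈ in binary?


Each octal digit → 3 binary bits:
  3 = 011
  1 = 001
  3 = 011
  6 = 110
  3 = 011
Concatenate: 011 001 011 110 011
= 011001011110011


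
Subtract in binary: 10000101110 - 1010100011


Align and subtract column by column (LSB to MSB, borrowing when needed):
  10000101110
- 01010100011
  -----------
  col 0: (0 - 0 borrow-in) - 1 → borrow from next column: (0+2) - 1 = 1, borrow out 1
  col 1: (1 - 1 borrow-in) - 1 → borrow from next column: (0+2) - 1 = 1, borrow out 1
  col 2: (1 - 1 borrow-in) - 0 → 0 - 0 = 0, borrow out 0
  col 3: (1 - 0 borrow-in) - 0 → 1 - 0 = 1, borrow out 0
  col 4: (0 - 0 borrow-in) - 0 → 0 - 0 = 0, borrow out 0
  col 5: (1 - 0 borrow-in) - 1 → 1 - 1 = 0, borrow out 0
  col 6: (0 - 0 borrow-in) - 0 → 0 - 0 = 0, borrow out 0
  col 7: (0 - 0 borrow-in) - 1 → borrow from next column: (0+2) - 1 = 1, borrow out 1
  col 8: (0 - 1 borrow-in) - 0 → borrow from next column: (-1+2) - 0 = 1, borrow out 1
  col 9: (0 - 1 borrow-in) - 1 → borrow from next column: (-1+2) - 1 = 0, borrow out 1
  col 10: (1 - 1 borrow-in) - 0 → 0 - 0 = 0, borrow out 0
Reading bits MSB→LSB: 00110001011
Strip leading zeros: 110001011
= 110001011


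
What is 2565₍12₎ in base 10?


Positional values (base 12):
  5 × 12^0 = 5 × 1 = 5
  6 × 12^1 = 6 × 12 = 72
  5 × 12^2 = 5 × 144 = 720
  2 × 12^3 = 2 × 1728 = 3456
Sum = 5 + 72 + 720 + 3456
= 4253


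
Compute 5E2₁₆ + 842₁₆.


Align and add column by column (LSB to MSB, each column mod 16 with carry):
  05E2
+ 0842
  ----
  col 0: 2(2) + 2(2) + 0 (carry in) = 4 → 4(4), carry out 0
  col 1: E(14) + 4(4) + 0 (carry in) = 18 → 2(2), carry out 1
  col 2: 5(5) + 8(8) + 1 (carry in) = 14 → E(14), carry out 0
  col 3: 0(0) + 0(0) + 0 (carry in) = 0 → 0(0), carry out 0
Reading digits MSB→LSB: 0E24
Strip leading zeros: E24
= 0xE24


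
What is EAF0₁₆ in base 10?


Positional values:
Position 0: 0 × 16^0 = 0 × 1 = 0
Position 1: F × 16^1 = 15 × 16 = 240
Position 2: A × 16^2 = 10 × 256 = 2560
Position 3: E × 16^3 = 14 × 4096 = 57344
Sum = 0 + 240 + 2560 + 57344
= 60144


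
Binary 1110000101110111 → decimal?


Positional values:
Bit 0: 1 × 2^0 = 1
Bit 1: 1 × 2^1 = 2
Bit 2: 1 × 2^2 = 4
Bit 4: 1 × 2^4 = 16
Bit 5: 1 × 2^5 = 32
Bit 6: 1 × 2^6 = 64
Bit 8: 1 × 2^8 = 256
Bit 13: 1 × 2^13 = 8192
Bit 14: 1 × 2^14 = 16384
Bit 15: 1 × 2^15 = 32768
Sum = 1 + 2 + 4 + 16 + 32 + 64 + 256 + 8192 + 16384 + 32768
= 57719


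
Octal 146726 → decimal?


Positional values:
Position 0: 6 × 8^0 = 6
Position 1: 2 × 8^1 = 16
Position 2: 7 × 8^2 = 448
Position 3: 6 × 8^3 = 3072
Position 4: 4 × 8^4 = 16384
Position 5: 1 × 8^5 = 32768
Sum = 6 + 16 + 448 + 3072 + 16384 + 32768
= 52694


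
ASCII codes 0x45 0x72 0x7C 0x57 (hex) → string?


Codes (hex): 0x45 0x72 0x7C 0x57
Per-code ASCII lookup:
  0x45 = 69  (range 65-90: uppercase, 69 - 65 = 4) → 'E'
  0x72 = 114  (range 97-122: lowercase, 114 - 97 = 17) → 'r'
  0x7C = 124  (special character) → '|'
  0x57 = 87  (range 65-90: uppercase, 87 - 65 = 22) → 'W'
= 'Er|W'


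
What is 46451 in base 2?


Divide by 2 repeatedly:
46451 ÷ 2 = 23225 remainder 1
23225 ÷ 2 = 11612 remainder 1
11612 ÷ 2 = 5806 remainder 0
5806 ÷ 2 = 2903 remainder 0
2903 ÷ 2 = 1451 remainder 1
1451 ÷ 2 = 725 remainder 1
725 ÷ 2 = 362 remainder 1
362 ÷ 2 = 181 remainder 0
181 ÷ 2 = 90 remainder 1
90 ÷ 2 = 45 remainder 0
45 ÷ 2 = 22 remainder 1
22 ÷ 2 = 11 remainder 0
11 ÷ 2 = 5 remainder 1
5 ÷ 2 = 2 remainder 1
2 ÷ 2 = 1 remainder 0
1 ÷ 2 = 0 remainder 1
Reading remainders bottom-up:
= 1011010101110011


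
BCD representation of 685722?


Each digit → 4-bit binary:
  6 → 0110
  8 → 1000
  5 → 0101
  7 → 0111
  2 → 0010
  2 → 0010
= 0110 1000 0101 0111 0010 0010
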